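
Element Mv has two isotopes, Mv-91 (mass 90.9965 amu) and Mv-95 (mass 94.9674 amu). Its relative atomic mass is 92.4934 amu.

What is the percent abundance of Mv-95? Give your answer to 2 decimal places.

Let x be the fractional abundance of Mv-91; then Mv-95 has abundance 1 − x.
90.9965·x + 94.9674·(1 − x) = 92.4934
(90.9965 − 94.9674)·x = 92.4934 − 94.9674
x = -2.4740 / -3.9709 = 0.62303 → 62.30% Mv-91, 37.70% Mv-95.

37.70%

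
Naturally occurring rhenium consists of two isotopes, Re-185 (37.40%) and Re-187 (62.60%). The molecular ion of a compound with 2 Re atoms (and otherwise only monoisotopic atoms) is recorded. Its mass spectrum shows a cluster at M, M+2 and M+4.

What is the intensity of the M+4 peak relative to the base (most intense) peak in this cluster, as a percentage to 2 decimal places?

Binomial terms of (0.3740 + 0.6260)^2: M 0.1399, M+2 0.4682, M+4 0.3919 → M+2 is the base peak.
P(M+2) = C(2,1) × 0.3740^1 × 0.6260^1 = 2 × 0.3740 × 0.6260 = 0.468248 (base)
P(M+4) = C(2,2) × 0.3740^0 × 0.6260^2 = 1 × 1.0000 × 0.391876 = 0.391876
Relative intensity = 0.391876 / 0.468248 × 100 = 83.69

83.69%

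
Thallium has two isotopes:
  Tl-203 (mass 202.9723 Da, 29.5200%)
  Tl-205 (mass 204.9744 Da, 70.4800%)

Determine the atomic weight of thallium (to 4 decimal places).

Average mass = Σ (abundance × isotope mass) = 0.295200 × 202.9723 + 0.704800 × 204.9744
= 59.91742 + 144.46596 = 204.38338 Da

204.3834 Da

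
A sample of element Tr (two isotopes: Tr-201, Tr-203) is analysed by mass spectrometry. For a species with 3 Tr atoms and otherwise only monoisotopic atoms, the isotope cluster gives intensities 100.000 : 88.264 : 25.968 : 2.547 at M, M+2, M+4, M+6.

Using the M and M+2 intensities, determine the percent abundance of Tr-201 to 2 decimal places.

77.27%

Write p for the Tr-201 fraction. I(M+2)/I(M) = [C(3,1)·p^2·(1−p)] / p^3 = 3·(1−p)/p = 88.264/100.000 = 0.8826
(1−p)/p = 0.8826/3 = 0.2942  ⇒  p = 1/(1 + 0.2942) = 0.7727
Tr-201: 77.27%, Tr-203: 22.73%.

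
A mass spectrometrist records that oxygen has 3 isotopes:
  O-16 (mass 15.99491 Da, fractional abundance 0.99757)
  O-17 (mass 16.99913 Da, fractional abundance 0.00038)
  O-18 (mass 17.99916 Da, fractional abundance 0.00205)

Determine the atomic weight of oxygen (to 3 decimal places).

Average mass = Σ (abundance × isotope mass) = 0.99757 × 15.99491 + 0.00038 × 16.99913 + 0.00205 × 17.99916
= 15.956042 + 0.006460 + 0.036898 = 15.999400 Da

15.999 Da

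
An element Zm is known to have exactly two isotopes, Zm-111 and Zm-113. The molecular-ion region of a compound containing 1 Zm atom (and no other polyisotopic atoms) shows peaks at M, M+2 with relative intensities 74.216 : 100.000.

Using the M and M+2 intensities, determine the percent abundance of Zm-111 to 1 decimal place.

If p is the fraction of Zm that is Zm-111, then I(M+2)/I(M) = [C(1,1)·p^0·(1−p)] / p^1 = 1·(1−p)/p = 100.000/74.216 = 1.3474
(1−p)/p = 1.3474/1 = 1.3474  ⇒  p = 1/(1 + 1.3474) = 0.4260
Zm-111: 42.6%, Zm-113: 57.4%.

42.6%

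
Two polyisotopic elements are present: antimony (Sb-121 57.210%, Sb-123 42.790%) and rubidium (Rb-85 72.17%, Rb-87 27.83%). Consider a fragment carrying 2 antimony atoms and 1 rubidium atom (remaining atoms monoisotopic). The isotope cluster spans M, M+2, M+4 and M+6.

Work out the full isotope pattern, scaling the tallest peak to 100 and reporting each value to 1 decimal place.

Antimony pattern (n=2): 0.32729841 : 0.48960318 : 0.18309841
Rubidium pattern (n=1): 0.7217 : 0.2783
Convolve the two distributions (both contribute in 2-u steps):
  M: 0.32729841×0.7217 = 0.236211
  M+2: 0.32729841×0.2783 + 0.48960318×0.7217 = 0.444434
  M+4: 0.48960318×0.2783 + 0.18309841×0.7217 = 0.268399
  M+6: 0.18309841×0.2783 = 0.050956
Scale to base peak (0.444434) = 100: 53.1 : 100.0 : 60.4 : 11.5

53.1 : 100.0 : 60.4 : 11.5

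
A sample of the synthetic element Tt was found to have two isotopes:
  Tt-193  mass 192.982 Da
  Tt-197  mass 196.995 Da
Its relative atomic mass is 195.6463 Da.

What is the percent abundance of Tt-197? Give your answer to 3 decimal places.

With x = fraction of Tt-193 (so Tt-197 is 1 − x):
192.982·x + 196.995·(1 − x) = 195.6463
(192.982 − 196.995)·x = 195.6463 − 196.995
x = -1.3487 / -4.013 = 0.33608 → 33.608% Tt-193, 66.392% Tt-197.

66.392%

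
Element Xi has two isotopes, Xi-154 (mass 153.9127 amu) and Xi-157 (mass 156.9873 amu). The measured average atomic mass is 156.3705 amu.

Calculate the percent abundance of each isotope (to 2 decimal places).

Writing the weighted mean with unknown fraction x of Xi-154:
153.9127·x + 156.9873·(1 − x) = 156.3705
(153.9127 − 156.9873)·x = 156.3705 − 156.9873
x = -0.6168 / -3.0746 = 0.20061 → 20.06% Xi-154, 79.94% Xi-157.

Xi-154: 20.06%, Xi-157: 79.94%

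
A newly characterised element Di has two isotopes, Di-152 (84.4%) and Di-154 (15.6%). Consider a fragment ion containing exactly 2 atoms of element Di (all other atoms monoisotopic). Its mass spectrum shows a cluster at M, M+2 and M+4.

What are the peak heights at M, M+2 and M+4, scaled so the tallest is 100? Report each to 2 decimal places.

100.00 : 36.97 : 3.42

Each Di atom is independently Di-152 (p = 0.844) or Di-154 (q = 0.156); the cluster is the binomial expansion (p + q)^2.
P(M) = 0.844^2 = 0.712336
P(M+2) = 2 × 0.844^1 × 0.156^1 = 0.263328
P(M+4) = 0.156^2 = 0.024336
The M peak is largest (0.712336); scaling to 100 gives 100.00 : 36.97 : 3.42.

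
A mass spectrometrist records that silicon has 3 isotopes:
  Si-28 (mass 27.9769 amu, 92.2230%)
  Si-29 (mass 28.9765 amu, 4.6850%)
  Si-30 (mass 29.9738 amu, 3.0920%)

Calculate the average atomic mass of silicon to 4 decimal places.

Average mass = Σ (abundance × isotope mass) = 0.922230 × 27.9769 + 0.046850 × 28.9765 + 0.030920 × 29.9738
= 25.80114 + 1.35755 + 0.92679 = 28.08548 amu

28.0855 amu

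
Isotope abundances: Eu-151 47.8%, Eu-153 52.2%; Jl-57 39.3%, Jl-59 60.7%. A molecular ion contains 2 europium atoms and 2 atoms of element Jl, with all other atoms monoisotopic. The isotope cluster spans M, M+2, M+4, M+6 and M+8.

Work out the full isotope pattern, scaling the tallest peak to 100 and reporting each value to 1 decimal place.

9.7 : 51.1 : 100.0 : 86.1 : 27.6

Europium pattern (n=2): 0.228484 : 0.499032 : 0.272484
Element Jl pattern (n=2): 0.154449 : 0.477102 : 0.368449
Convolve the two distributions (both contribute in 2-u steps):
  M: 0.228484×0.154449 = 0.035289
  M+2: 0.228484×0.477102 + 0.499032×0.154449 = 0.186085
  M+4: 0.228484×0.368449 + 0.499032×0.477102 + 0.272484×0.154449 = 0.364359
  M+6: 0.499032×0.368449 + 0.272484×0.477102 = 0.313871
  M+8: 0.272484×0.368449 = 0.100396
Scale to base peak (0.364359) = 100: 9.7 : 51.1 : 100.0 : 86.1 : 27.6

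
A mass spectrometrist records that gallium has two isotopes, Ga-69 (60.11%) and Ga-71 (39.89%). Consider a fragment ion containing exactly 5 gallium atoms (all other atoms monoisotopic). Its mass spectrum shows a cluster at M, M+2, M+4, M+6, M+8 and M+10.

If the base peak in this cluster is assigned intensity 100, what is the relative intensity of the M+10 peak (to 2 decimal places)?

2.92

(0.6011 + 0.3989)^5 gives M 0.0785, M+2 0.2604, M+4 0.3456, M+6 0.2293, M+8 0.0761, M+10 0.0101; the largest is M+4.
P(M+4) = C(5,2) × 0.6011^3 × 0.3989^2 = 10 × 0.21719018 × 0.15912121 = 0.345596 (base)
P(M+10) = C(5,5) × 0.6011^0 × 0.3989^5 = 1 × 1.0000 × 0.01009997 = 0.010100
Relative intensity = 0.010100 / 0.345596 × 100 = 2.92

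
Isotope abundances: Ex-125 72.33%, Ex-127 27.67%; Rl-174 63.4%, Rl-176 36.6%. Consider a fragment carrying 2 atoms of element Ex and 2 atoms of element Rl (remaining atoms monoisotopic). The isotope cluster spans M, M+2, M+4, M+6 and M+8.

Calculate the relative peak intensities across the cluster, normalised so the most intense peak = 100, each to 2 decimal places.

Element Ex pattern (n=2): 0.52316289 : 0.40027422 : 0.07656289
Element Rl pattern (n=2): 0.401956 : 0.464088 : 0.133956
Convolve the two distributions (both contribute in 2-u steps):
  M: 0.52316289×0.401956 = 0.210288
  M+2: 0.52316289×0.464088 + 0.40027422×0.401956 = 0.403686
  M+4: 0.52316289×0.133956 + 0.40027422×0.464088 + 0.07656289×0.401956 = 0.286618
  M+6: 0.40027422×0.133956 + 0.07656289×0.464088 = 0.089151
  M+8: 0.07656289×0.133956 = 0.010256
Scale to base peak (0.403686) = 100: 52.09 : 100.00 : 71.00 : 22.08 : 2.54

52.09 : 100.00 : 71.00 : 22.08 : 2.54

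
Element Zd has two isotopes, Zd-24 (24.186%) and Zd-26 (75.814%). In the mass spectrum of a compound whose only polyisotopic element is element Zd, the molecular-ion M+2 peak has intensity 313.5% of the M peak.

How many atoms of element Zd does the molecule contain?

1

The M+2/M ratio from n Zd atoms is n · q/p = n · 0.75814/0.24186.
n = 3.135 × 0.24186/0.75814 = 1.00 ≈ 1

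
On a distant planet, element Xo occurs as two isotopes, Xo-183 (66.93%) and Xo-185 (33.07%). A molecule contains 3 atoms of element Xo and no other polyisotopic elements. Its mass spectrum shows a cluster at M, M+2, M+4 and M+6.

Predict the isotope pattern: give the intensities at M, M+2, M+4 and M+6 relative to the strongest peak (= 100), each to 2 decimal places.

The 3 Xo atoms are independent, so intensities follow the terms of (0.6693 + 0.3307)^3.
P(M) = 0.6693^3 = 0.299821
P(M+2) = 3 × 0.6693^2 × 0.3307^1 = 0.444424
P(M+4) = 3 × 0.6693^1 × 0.3307^2 = 0.219589
P(M+6) = 0.3307^3 = 0.036166
The M+2 peak is largest (0.444424); scaling to 100 gives 67.46 : 100.00 : 49.41 : 8.14.

67.46 : 100.00 : 49.41 : 8.14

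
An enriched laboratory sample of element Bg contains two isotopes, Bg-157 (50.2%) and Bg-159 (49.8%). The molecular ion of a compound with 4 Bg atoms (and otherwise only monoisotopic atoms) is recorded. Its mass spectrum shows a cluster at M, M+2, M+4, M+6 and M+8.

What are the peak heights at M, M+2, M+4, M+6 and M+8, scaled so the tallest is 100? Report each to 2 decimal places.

Expanding (0.502 + 0.498)^4:
P(M) = 0.502^4 = 0.063506
P(M+2) = 4 × 0.502^3 × 0.498^1 = 0.252000
P(M+4) = 6 × 0.502^2 × 0.498^2 = 0.374988
P(M+6) = 4 × 0.502^1 × 0.498^3 = 0.248000
P(M+8) = 0.498^4 = 0.061506
The M+4 peak is largest (0.374988); scaling to 100 gives 16.94 : 67.20 : 100.00 : 66.14 : 16.40.

16.94 : 67.20 : 100.00 : 66.14 : 16.40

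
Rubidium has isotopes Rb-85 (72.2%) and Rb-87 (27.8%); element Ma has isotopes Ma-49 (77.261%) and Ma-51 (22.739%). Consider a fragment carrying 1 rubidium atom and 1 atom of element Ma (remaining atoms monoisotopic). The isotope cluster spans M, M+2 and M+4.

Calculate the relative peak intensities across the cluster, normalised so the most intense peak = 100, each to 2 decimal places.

Rubidium pattern (n=1): 0.7220 : 0.2780
Element Ma pattern (n=1): 0.77261 : 0.22739
Convolve the two distributions (both contribute in 2-u steps):
  M: 0.7220×0.77261 = 0.557824
  M+2: 0.7220×0.22739 + 0.2780×0.77261 = 0.378961
  M+4: 0.2780×0.22739 = 0.063214
Scale to base peak (0.557824) = 100: 100.00 : 67.94 : 11.33

100.00 : 67.94 : 11.33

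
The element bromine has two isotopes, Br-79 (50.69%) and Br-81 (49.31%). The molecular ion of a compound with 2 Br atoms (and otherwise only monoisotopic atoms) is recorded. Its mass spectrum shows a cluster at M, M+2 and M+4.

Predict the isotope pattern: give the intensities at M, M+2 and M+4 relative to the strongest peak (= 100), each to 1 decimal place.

Each Br atom is independently Br-79 (p = 0.5069) or Br-81 (q = 0.4931); the cluster is the binomial expansion (p + q)^2.
P(M) = 0.5069^2 = 0.256948
P(M+2) = 2 × 0.5069^1 × 0.4931^1 = 0.499905
P(M+4) = 0.4931^2 = 0.243148
The M+2 peak is largest (0.499905); scaling to 100 gives 51.4 : 100.0 : 48.6.

51.4 : 100.0 : 48.6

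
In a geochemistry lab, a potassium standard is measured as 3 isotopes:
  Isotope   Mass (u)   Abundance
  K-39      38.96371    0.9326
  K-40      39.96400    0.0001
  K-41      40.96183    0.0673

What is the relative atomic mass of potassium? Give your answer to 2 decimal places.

Weight each isotope mass by its fractional abundance: 0.9326 × 38.96371 + 0.0001 × 39.96400 + 0.0673 × 40.96183
= 36.337556 + 0.003996 + 2.756731 = 39.098283 u

39.10 u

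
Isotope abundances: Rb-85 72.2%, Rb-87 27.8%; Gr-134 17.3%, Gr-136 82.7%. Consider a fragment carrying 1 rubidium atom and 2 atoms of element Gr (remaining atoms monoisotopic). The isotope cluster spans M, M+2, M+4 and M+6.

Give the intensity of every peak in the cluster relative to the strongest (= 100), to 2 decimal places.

3.77 : 37.48 : 100.00 : 33.16

Rubidium pattern (n=1): 0.7220 : 0.2780
Element Gr pattern (n=2): 0.029929 : 0.286142 : 0.683929
Convolve the two distributions (both contribute in 2-u steps):
  M: 0.7220×0.029929 = 0.021609
  M+2: 0.7220×0.286142 + 0.2780×0.029929 = 0.214915
  M+4: 0.7220×0.683929 + 0.2780×0.286142 = 0.573344
  M+6: 0.2780×0.683929 = 0.190132
Scale to base peak (0.573344) = 100: 3.77 : 37.48 : 100.00 : 33.16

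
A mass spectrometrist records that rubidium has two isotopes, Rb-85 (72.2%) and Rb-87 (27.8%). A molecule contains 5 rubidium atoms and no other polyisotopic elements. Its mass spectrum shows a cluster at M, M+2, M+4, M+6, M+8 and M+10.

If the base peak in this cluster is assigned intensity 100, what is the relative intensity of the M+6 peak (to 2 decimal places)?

Term probabilities: M 0.1962, M+2 0.3777, M+4 0.2909, M+6 0.1120, M+8 0.0216, M+10 0.0017. Base peak = M+2.
P(M+2) = C(5,1) × 0.722^4 × 0.278^1 = 5 × 0.27173701 × 0.2780 = 0.377714 (base)
P(M+6) = C(5,3) × 0.722^2 × 0.278^3 = 10 × 0.521284 × 0.02148495 = 0.111998
Relative intensity = 0.111998 / 0.377714 × 100 = 29.65

29.65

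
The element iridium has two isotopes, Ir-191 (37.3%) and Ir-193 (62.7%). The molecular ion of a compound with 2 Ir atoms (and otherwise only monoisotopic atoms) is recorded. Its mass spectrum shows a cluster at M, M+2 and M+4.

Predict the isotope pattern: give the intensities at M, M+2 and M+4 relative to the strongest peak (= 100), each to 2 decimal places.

Each Ir atom is independently Ir-191 (p = 0.373) or Ir-193 (q = 0.627); the cluster is the binomial expansion (p + q)^2.
P(M) = 0.373^2 = 0.139129
P(M+2) = 2 × 0.373^1 × 0.627^1 = 0.467742
P(M+4) = 0.627^2 = 0.393129
The M+2 peak is largest (0.467742); scaling to 100 gives 29.74 : 100.00 : 84.05.

29.74 : 100.00 : 84.05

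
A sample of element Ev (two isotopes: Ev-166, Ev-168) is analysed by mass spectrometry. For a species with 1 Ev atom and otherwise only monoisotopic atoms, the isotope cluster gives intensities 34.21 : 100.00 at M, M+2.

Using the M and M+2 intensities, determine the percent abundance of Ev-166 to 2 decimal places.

Let p = fractional abundance of Ev-166. I(M+2)/I(M) = [C(1,1)·p^0·(1−p)] / p^1 = 1·(1−p)/p = 100.00/34.21 = 2.9231
(1−p)/p = 2.9231/1 = 2.9231  ⇒  p = 1/(1 + 2.9231) = 0.2549
Ev-166: 25.49%, Ev-168: 74.51%.

25.49%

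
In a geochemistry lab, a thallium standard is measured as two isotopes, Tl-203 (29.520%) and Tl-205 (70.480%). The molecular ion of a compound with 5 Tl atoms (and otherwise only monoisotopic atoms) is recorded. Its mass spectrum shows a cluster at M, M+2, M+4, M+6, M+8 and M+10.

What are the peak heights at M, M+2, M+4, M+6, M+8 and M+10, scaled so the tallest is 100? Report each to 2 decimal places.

0.62 : 7.35 : 35.09 : 83.77 : 100.00 : 47.75

Each Tl atom is independently Tl-203 (p = 0.29520) or Tl-205 (q = 0.70480); the cluster is the binomial expansion (p + q)^5.
P(M) = 0.29520^5 = 0.002242
P(M+2) = 5 × 0.29520^4 × 0.70480^1 = 0.026761
P(M+4) = 10 × 0.29520^3 × 0.70480^2 = 0.127785
P(M+6) = 10 × 0.29520^2 × 0.70480^3 = 0.305092
P(M+8) = 5 × 0.29520^1 × 0.70480^4 = 0.364208
P(M+10) = 0.70480^5 = 0.173912
The M+8 peak is largest (0.364208); scaling to 100 gives 0.62 : 7.35 : 35.09 : 83.77 : 100.00 : 47.75.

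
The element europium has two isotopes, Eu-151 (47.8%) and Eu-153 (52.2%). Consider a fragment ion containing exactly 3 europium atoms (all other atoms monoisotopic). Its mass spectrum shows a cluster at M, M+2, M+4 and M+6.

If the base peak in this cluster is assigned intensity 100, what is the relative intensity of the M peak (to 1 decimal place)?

Binomial terms of (0.478 + 0.522)^3: M 0.1092, M+2 0.3578, M+4 0.3907, M+6 0.1422 → M+4 is the base peak.
P(M+4) = C(3,2) × 0.478^1 × 0.522^2 = 3 × 0.4780 × 0.272484 = 0.390742 (base)
P(M) = C(3,0) × 0.478^3 × 0.522^0 = 1 × 0.10921535 × 1.0000 = 0.109215
Relative intensity = 0.109215 / 0.390742 × 100 = 28.0

28.0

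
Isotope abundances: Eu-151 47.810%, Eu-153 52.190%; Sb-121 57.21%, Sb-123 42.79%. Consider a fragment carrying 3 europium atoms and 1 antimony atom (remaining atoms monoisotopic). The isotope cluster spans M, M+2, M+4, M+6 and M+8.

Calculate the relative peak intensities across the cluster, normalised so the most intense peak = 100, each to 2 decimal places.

16.60 : 66.78 : 100.00 : 65.98 : 16.15

Europium pattern (n=3): 0.10928391 : 0.3578871 : 0.39067407 : 0.14215492
Antimony pattern (n=1): 0.5721 : 0.4279
Convolve the two distributions (both contribute in 2-u steps):
  M: 0.10928391×0.5721 = 0.062521
  M+2: 0.10928391×0.4279 + 0.3578871×0.5721 = 0.251510
  M+4: 0.3578871×0.4279 + 0.39067407×0.5721 = 0.376645
  M+6: 0.39067407×0.4279 + 0.14215492×0.5721 = 0.248496
  M+8: 0.14215492×0.4279 = 0.060828
Scale to base peak (0.376645) = 100: 16.60 : 66.78 : 100.00 : 65.98 : 16.15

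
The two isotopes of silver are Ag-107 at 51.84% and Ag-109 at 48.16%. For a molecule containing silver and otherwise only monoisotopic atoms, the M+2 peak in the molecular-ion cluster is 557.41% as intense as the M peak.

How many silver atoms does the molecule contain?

6

The M+2/M ratio from n Ag atoms is n · q/p = n · 0.4816/0.5184.
n = 5.5741 × 0.5184/0.4816 = 6.00 ≈ 6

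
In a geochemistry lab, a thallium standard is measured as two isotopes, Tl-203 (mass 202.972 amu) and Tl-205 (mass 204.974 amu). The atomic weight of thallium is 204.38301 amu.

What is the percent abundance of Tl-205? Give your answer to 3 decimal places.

70.480%

With x = fraction of Tl-203 (so Tl-205 is 1 − x):
202.972·x + 204.974·(1 − x) = 204.38301
(202.972 − 204.974)·x = 204.38301 − 204.974
x = -0.59099 / -2.002 = 0.29520 → 29.520% Tl-203, 70.480% Tl-205.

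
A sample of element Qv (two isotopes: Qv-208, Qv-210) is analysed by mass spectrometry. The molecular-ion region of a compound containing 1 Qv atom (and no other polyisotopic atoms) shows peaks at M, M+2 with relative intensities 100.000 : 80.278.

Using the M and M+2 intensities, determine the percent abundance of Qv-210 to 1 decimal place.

If p is the fraction of Qv that is Qv-208, then I(M+2)/I(M) = [C(1,1)·p^0·(1−p)] / p^1 = 1·(1−p)/p = 80.278/100.000 = 0.8028
(1−p)/p = 0.8028/1 = 0.8028  ⇒  p = 1/(1 + 0.8028) = 0.5547
Qv-208: 55.5%, Qv-210: 44.5%.

44.5%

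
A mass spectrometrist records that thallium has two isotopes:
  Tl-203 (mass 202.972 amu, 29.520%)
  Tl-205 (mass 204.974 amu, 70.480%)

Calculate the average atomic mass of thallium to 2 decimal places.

204.38 amu

Ar = Σ fᵢ·mᵢ = 0.29520 × 202.972 + 0.70480 × 204.974
= 59.9173 + 144.4657 = 204.3830 amu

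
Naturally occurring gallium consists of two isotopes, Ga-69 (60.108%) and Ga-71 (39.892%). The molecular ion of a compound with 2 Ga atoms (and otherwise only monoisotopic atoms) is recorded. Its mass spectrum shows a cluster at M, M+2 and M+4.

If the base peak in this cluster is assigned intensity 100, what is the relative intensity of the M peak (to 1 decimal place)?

75.3

(0.60108 + 0.39892)^2 gives M 0.3613, M+2 0.4796, M+4 0.1591; the largest is M+2.
P(M+2) = C(2,1) × 0.60108^1 × 0.39892^1 = 2 × 0.60108 × 0.39892 = 0.479566 (base)
P(M) = C(2,0) × 0.60108^2 × 0.39892^0 = 1 × 0.36129717 × 1.0000 = 0.361297
Relative intensity = 0.361297 / 0.479566 × 100 = 75.3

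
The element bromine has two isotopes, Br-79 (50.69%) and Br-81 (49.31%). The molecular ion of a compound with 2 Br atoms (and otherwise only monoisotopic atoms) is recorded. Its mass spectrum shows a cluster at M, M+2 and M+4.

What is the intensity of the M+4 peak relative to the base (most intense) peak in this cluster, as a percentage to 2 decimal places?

Term probabilities: M 0.2569, M+2 0.4999, M+4 0.2431. Base peak = M+2.
P(M+2) = C(2,1) × 0.5069^1 × 0.4931^1 = 2 × 0.5069 × 0.4931 = 0.499905 (base)
P(M+4) = C(2,2) × 0.5069^0 × 0.4931^2 = 1 × 1.0000 × 0.24314761 = 0.243148
Relative intensity = 0.243148 / 0.499905 × 100 = 48.64

48.64%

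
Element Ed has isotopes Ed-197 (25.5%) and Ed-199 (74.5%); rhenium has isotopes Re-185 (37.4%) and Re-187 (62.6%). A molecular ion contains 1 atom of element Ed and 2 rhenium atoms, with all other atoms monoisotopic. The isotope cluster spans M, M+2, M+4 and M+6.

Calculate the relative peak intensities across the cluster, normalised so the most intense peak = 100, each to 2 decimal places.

7.95 : 49.83 : 100.00 : 65.05

Element Ed pattern (n=1): 0.2550 : 0.7450
Rhenium pattern (n=2): 0.139876 : 0.468248 : 0.391876
Convolve the two distributions (both contribute in 2-u steps):
  M: 0.2550×0.139876 = 0.035668
  M+2: 0.2550×0.468248 + 0.7450×0.139876 = 0.223611
  M+4: 0.2550×0.391876 + 0.7450×0.468248 = 0.448773
  M+6: 0.7450×0.391876 = 0.291948
Scale to base peak (0.448773) = 100: 7.95 : 49.83 : 100.00 : 65.05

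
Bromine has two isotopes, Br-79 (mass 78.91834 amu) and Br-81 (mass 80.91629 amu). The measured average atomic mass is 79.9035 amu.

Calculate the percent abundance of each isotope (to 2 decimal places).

Let x be the fractional abundance of Br-79; then Br-81 has abundance 1 − x.
78.91834·x + 80.91629·(1 − x) = 79.9035
(78.91834 − 80.91629)·x = 79.9035 − 80.91629
x = -1.01279 / -1.99795 = 0.50691 → 50.69% Br-79, 49.31% Br-81.

Br-79: 50.69%, Br-81: 49.31%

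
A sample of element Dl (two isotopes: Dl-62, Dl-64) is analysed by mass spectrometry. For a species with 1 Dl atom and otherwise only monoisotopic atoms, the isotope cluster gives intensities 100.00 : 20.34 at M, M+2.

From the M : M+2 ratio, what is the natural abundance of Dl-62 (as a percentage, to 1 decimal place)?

Let p = fractional abundance of Dl-62. I(M+2)/I(M) = [C(1,1)·p^0·(1−p)] / p^1 = 1·(1−p)/p = 20.34/100.00 = 0.2034
(1−p)/p = 0.2034/1 = 0.2034  ⇒  p = 1/(1 + 0.2034) = 0.8310
Dl-62: 83.1%, Dl-64: 16.9%.

83.1%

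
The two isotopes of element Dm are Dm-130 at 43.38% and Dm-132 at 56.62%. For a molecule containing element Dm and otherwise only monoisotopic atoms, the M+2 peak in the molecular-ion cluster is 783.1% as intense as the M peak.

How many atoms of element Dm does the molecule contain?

6

The M+2/M ratio from n Dm atoms is n · q/p = n · 0.5662/0.4338.
n = 7.831 × 0.4338/0.5662 = 6.00 ≈ 6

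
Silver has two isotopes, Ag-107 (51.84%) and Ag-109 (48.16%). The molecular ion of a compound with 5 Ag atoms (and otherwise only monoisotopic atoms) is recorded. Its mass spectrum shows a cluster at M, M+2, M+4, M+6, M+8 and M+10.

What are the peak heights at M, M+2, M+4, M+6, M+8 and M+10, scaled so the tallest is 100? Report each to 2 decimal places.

Expanding (0.5184 + 0.4816)^5:
P(M) = 0.5184^5 = 0.037439
P(M+2) = 5 × 0.5184^4 × 0.4816^1 = 0.173907
P(M+4) = 10 × 0.5184^3 × 0.4816^2 = 0.323123
P(M+6) = 10 × 0.5184^2 × 0.4816^3 = 0.300185
P(M+8) = 5 × 0.5184^1 × 0.4816^4 = 0.139438
P(M+10) = 0.4816^5 = 0.025908
The M+4 peak is largest (0.323123); scaling to 100 gives 11.59 : 53.82 : 100.00 : 92.90 : 43.15 : 8.02.

11.59 : 53.82 : 100.00 : 92.90 : 43.15 : 8.02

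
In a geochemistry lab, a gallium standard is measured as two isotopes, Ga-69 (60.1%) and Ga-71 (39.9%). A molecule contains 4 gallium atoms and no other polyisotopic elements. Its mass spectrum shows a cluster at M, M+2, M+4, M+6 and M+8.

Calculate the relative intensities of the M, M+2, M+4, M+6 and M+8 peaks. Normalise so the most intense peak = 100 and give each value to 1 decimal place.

37.7 : 100.0 : 99.6 : 44.1 : 7.3

The 4 Ga atoms are independent, so intensities follow the terms of (0.601 + 0.399)^4.
P(M) = 0.601^4 = 0.130466
P(M+2) = 4 × 0.601^3 × 0.399^1 = 0.346463
P(M+4) = 6 × 0.601^2 × 0.399^2 = 0.345021
P(M+6) = 4 × 0.601^1 × 0.399^3 = 0.152705
P(M+8) = 0.399^4 = 0.025345
The M+2 peak is largest (0.346463); scaling to 100 gives 37.7 : 100.0 : 99.6 : 44.1 : 7.3.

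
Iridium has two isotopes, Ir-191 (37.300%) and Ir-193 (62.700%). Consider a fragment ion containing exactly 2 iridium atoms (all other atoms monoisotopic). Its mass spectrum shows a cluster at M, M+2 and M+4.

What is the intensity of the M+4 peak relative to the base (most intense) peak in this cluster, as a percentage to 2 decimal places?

(0.37300 + 0.62700)^2 gives M 0.1391, M+2 0.4677, M+4 0.3931; the largest is M+2.
P(M+2) = C(2,1) × 0.37300^1 × 0.62700^1 = 2 × 0.3730 × 0.6270 = 0.467742 (base)
P(M+4) = C(2,2) × 0.37300^0 × 0.62700^2 = 1 × 1.0000 × 0.393129 = 0.393129
Relative intensity = 0.393129 / 0.467742 × 100 = 84.05

84.05%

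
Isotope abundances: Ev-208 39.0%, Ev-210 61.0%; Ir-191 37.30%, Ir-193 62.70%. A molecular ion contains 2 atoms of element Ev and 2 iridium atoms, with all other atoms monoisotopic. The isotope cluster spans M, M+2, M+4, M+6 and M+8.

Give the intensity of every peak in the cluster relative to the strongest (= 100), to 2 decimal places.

Element Ev pattern (n=2): 0.1521 : 0.4758 : 0.3721
Iridium pattern (n=2): 0.139129 : 0.467742 : 0.393129
Convolve the two distributions (both contribute in 2-u steps):
  M: 0.1521×0.139129 = 0.021162
  M+2: 0.1521×0.467742 + 0.4758×0.139129 = 0.137341
  M+4: 0.1521×0.393129 + 0.4758×0.467742 + 0.3721×0.139129 = 0.334116
  M+6: 0.4758×0.393129 + 0.3721×0.467742 = 0.361098
  M+8: 0.3721×0.393129 = 0.146283
Scale to base peak (0.361098) = 100: 5.86 : 38.03 : 92.53 : 100.00 : 40.51

5.86 : 38.03 : 92.53 : 100.00 : 40.51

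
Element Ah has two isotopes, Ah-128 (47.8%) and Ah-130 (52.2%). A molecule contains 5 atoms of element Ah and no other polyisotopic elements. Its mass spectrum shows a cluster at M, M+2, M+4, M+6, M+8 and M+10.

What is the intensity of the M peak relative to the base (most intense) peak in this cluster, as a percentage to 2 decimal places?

Term probabilities: M 0.0250, M+2 0.1363, M+4 0.2976, M+6 0.3250, M+8 0.1775, M+10 0.0388. Base peak = M+6.
P(M+6) = C(5,3) × 0.478^2 × 0.522^3 = 10 × 0.228484 × 0.14223665 = 0.324988 (base)
P(M) = C(5,0) × 0.478^5 × 0.522^0 = 1 × 0.02495396 × 1.0000 = 0.024954
Relative intensity = 0.024954 / 0.324988 × 100 = 7.68

7.68%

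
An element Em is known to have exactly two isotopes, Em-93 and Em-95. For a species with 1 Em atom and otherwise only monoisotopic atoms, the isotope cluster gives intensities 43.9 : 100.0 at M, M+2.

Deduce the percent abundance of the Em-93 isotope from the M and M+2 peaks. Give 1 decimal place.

30.5%

Write p for the Em-93 fraction. I(M+2)/I(M) = [C(1,1)·p^0·(1−p)] / p^1 = 1·(1−p)/p = 100.0/43.9 = 2.2779
(1−p)/p = 2.2779/1 = 2.2779  ⇒  p = 1/(1 + 2.2779) = 0.3051
Em-93: 30.5%, Em-95: 69.5%.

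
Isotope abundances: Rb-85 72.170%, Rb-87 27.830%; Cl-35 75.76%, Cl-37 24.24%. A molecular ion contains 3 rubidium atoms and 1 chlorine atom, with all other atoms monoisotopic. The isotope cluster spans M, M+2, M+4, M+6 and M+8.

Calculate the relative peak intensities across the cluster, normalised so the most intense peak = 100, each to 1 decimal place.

Rubidium pattern (n=3): 0.37589809 : 0.43485841 : 0.16768892 : 0.02155458
Chlorine pattern (n=1): 0.7576 : 0.2424
Convolve the two distributions (both contribute in 2-u steps):
  M: 0.37589809×0.7576 = 0.284780
  M+2: 0.37589809×0.2424 + 0.43485841×0.7576 = 0.420566
  M+4: 0.43485841×0.2424 + 0.16768892×0.7576 = 0.232451
  M+6: 0.16768892×0.2424 + 0.02155458×0.7576 = 0.056978
  M+8: 0.02155458×0.2424 = 0.005225
Scale to base peak (0.420566) = 100: 67.7 : 100.0 : 55.3 : 13.5 : 1.2

67.7 : 100.0 : 55.3 : 13.5 : 1.2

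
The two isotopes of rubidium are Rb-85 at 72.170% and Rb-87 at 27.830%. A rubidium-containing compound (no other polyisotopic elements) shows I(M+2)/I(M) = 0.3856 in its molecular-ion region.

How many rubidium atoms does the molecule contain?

1

For n independent Rb atoms, I(M+2)/I(M) = n · (abundance Rb-87) / (abundance Rb-85) = n · 0.27830/0.72170.
n = 0.3856 × 0.72170/0.27830 = 1.00 ≈ 1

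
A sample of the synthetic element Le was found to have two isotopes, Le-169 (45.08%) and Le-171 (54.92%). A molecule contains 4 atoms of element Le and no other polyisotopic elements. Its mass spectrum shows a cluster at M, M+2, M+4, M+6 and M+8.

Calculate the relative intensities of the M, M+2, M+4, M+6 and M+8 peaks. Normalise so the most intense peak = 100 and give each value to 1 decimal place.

Each Le atom is independently Le-169 (p = 0.4508) or Le-171 (q = 0.5492); the cluster is the binomial expansion (p + q)^4.
P(M) = 0.4508^4 = 0.041299
P(M+2) = 4 × 0.4508^3 × 0.5492^1 = 0.201253
P(M+4) = 6 × 0.4508^2 × 0.5492^2 = 0.367773
P(M+6) = 4 × 0.4508^1 × 0.5492^3 = 0.298700
P(M+8) = 0.5492^4 = 0.090975
The M+4 peak is largest (0.367773); scaling to 100 gives 11.2 : 54.7 : 100.0 : 81.2 : 24.7.

11.2 : 54.7 : 100.0 : 81.2 : 24.7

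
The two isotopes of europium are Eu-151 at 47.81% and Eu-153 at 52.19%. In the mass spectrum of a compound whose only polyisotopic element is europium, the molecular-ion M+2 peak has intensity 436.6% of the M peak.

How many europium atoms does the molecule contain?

4

For n independent Eu atoms, I(M+2)/I(M) = n · (abundance Eu-153) / (abundance Eu-151) = n · 0.5219/0.4781.
n = 4.366 × 0.4781/0.5219 = 4.00 ≈ 4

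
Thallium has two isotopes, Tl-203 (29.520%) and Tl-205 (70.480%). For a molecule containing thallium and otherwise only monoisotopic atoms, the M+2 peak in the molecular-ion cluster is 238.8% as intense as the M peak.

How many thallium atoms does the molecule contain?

With n Tl atoms, P(M+2)/P(M) = C(n,1)·p^(n−1)q / p^n = n·q/p = n · 0.70480/0.29520.
n = 2.388 × 0.29520/0.70480 = 1.00 ≈ 1

1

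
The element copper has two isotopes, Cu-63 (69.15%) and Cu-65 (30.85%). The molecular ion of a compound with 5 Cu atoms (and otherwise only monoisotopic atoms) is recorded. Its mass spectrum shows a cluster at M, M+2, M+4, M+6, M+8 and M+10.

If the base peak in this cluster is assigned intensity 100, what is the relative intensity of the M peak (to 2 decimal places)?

Term probabilities: M 0.1581, M+2 0.3527, M+4 0.3147, M+6 0.1404, M+8 0.0313, M+10 0.0028. Base peak = M+2.
P(M+2) = C(5,1) × 0.6915^4 × 0.3085^1 = 5 × 0.2286487 × 0.3085 = 0.352691 (base)
P(M) = C(5,0) × 0.6915^5 × 0.3085^0 = 1 × 0.15811058 × 1.0000 = 0.158111
Relative intensity = 0.158111 / 0.352691 × 100 = 44.83

44.83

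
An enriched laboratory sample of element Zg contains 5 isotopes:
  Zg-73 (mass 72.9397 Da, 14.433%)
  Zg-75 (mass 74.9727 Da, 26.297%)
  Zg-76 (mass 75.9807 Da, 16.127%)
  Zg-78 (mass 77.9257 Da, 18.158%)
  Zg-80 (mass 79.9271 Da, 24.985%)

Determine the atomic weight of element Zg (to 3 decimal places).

Weight each isotope mass by its fractional abundance: 0.14433 × 72.9397 + 0.26297 × 74.9727 + 0.16127 × 75.9807 + 0.18158 × 77.9257 + 0.24985 × 79.9271
= 10.52739 + 19.71557 + 12.25341 + 14.14975 + 19.96979 = 76.61591 Da

76.616 Da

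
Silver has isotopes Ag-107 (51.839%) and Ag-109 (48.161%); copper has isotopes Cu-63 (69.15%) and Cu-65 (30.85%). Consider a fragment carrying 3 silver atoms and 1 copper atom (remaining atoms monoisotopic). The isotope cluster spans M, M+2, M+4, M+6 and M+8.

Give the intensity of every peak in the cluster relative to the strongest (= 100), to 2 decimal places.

Silver pattern (n=3): 0.13930601 : 0.38826655 : 0.36071887 : 0.11170857
Copper pattern (n=1): 0.6915 : 0.3085
Convolve the two distributions (both contribute in 2-u steps):
  M: 0.13930601×0.6915 = 0.096330
  M+2: 0.13930601×0.3085 + 0.38826655×0.6915 = 0.311462
  M+4: 0.38826655×0.3085 + 0.36071887×0.6915 = 0.369217
  M+6: 0.36071887×0.3085 + 0.11170857×0.6915 = 0.188528
  M+8: 0.11170857×0.3085 = 0.034462
Scale to base peak (0.369217) = 100: 26.09 : 84.36 : 100.00 : 51.06 : 9.33

26.09 : 84.36 : 100.00 : 51.06 : 9.33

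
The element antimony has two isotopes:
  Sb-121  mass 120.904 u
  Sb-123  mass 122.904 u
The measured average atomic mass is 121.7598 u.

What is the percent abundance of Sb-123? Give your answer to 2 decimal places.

With x = fraction of Sb-121 (so Sb-123 is 1 − x):
120.904·x + 122.904·(1 − x) = 121.7598
(120.904 − 122.904)·x = 121.7598 − 122.904
x = -1.1442 / -2.000 = 0.57210 → 57.21% Sb-121, 42.79% Sb-123.

42.79%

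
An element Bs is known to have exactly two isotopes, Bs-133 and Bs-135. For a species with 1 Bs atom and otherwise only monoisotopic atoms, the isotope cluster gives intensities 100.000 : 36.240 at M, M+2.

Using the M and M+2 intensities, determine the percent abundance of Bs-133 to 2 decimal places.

Let p = fractional abundance of Bs-133. I(M+2)/I(M) = [C(1,1)·p^0·(1−p)] / p^1 = 1·(1−p)/p = 36.240/100.000 = 0.3624
(1−p)/p = 0.3624/1 = 0.3624  ⇒  p = 1/(1 + 0.3624) = 0.7340
Bs-133: 73.40%, Bs-135: 26.60%.

73.40%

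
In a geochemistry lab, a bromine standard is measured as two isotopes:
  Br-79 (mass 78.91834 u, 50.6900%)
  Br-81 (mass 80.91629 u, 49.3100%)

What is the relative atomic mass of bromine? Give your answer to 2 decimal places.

79.90 u

The abundance-weighted mean is 0.506900 × 78.91834 + 0.493100 × 80.91629
= 40.003707 + 39.899823 = 79.903530 u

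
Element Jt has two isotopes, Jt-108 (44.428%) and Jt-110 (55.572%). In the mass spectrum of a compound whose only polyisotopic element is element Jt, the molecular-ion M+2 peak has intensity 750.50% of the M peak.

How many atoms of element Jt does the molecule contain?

For n independent Jt atoms, I(M+2)/I(M) = n · (abundance Jt-110) / (abundance Jt-108) = n · 0.55572/0.44428.
n = 7.5050 × 0.44428/0.55572 = 6.00 ≈ 6

6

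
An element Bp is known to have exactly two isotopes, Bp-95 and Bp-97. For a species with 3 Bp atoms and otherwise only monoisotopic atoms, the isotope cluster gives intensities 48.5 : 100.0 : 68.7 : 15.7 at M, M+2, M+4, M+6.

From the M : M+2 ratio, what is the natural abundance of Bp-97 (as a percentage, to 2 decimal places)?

40.73%

Let p = fractional abundance of Bp-95. I(M+2)/I(M) = [C(3,1)·p^2·(1−p)] / p^3 = 3·(1−p)/p = 100.0/48.5 = 2.0619
(1−p)/p = 2.0619/3 = 0.6873  ⇒  p = 1/(1 + 0.6873) = 0.5927
Bp-95: 59.27%, Bp-97: 40.73%.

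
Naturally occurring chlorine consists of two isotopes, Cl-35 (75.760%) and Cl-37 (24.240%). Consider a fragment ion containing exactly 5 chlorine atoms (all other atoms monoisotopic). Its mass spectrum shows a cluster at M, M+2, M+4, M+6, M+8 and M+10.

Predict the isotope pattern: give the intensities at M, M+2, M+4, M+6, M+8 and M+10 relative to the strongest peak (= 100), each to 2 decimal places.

Each Cl atom is independently Cl-35 (p = 0.75760) or Cl-37 (q = 0.24240); the cluster is the binomial expansion (p + q)^5.
P(M) = 0.75760^5 = 0.249574
P(M+2) = 5 × 0.75760^4 × 0.24240^1 = 0.399266
P(M+4) = 10 × 0.75760^3 × 0.24240^2 = 0.255497
P(M+6) = 10 × 0.75760^2 × 0.24240^3 = 0.081748
P(M+8) = 5 × 0.75760^1 × 0.24240^4 = 0.013078
P(M+10) = 0.24240^5 = 0.000837
The M+2 peak is largest (0.399266); scaling to 100 gives 62.51 : 100.00 : 63.99 : 20.47 : 3.28 : 0.21.

62.51 : 100.00 : 63.99 : 20.47 : 3.28 : 0.21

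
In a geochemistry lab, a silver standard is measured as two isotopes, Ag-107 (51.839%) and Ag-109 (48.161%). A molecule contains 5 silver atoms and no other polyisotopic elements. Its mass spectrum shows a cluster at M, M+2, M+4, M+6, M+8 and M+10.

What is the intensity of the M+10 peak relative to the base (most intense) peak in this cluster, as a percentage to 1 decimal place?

Binomial terms of (0.51839 + 0.48161)^5: M 0.0374, M+2 0.1739, M+4 0.3231, M+6 0.3002, M+8 0.1394, M+10 0.0259 → M+4 is the base peak.
P(M+4) = C(5,2) × 0.51839^3 × 0.48161^2 = 10 × 0.13930601 × 0.23194819 = 0.323118 (base)
P(M+10) = C(5,5) × 0.51839^0 × 0.48161^5 = 1 × 1.0000 × 0.0259106 = 0.025911
Relative intensity = 0.025911 / 0.323118 × 100 = 8.0

8.0%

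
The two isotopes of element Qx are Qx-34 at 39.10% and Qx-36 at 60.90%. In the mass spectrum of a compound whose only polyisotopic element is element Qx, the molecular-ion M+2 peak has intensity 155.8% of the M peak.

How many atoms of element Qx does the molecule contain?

1

With n Qx atoms, P(M+2)/P(M) = C(n,1)·p^(n−1)q / p^n = n·q/p = n · 0.6090/0.3910.
n = 1.558 × 0.3910/0.6090 = 1.00 ≈ 1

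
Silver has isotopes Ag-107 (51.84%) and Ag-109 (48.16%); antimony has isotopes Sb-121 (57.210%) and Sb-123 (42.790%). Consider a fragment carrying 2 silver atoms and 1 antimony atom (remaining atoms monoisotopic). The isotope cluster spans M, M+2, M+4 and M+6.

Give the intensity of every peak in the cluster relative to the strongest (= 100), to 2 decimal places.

Silver pattern (n=2): 0.26873856 : 0.49932288 : 0.23193856
Antimony pattern (n=1): 0.5721 : 0.4279
Convolve the two distributions (both contribute in 2-u steps):
  M: 0.26873856×0.5721 = 0.153745
  M+2: 0.26873856×0.4279 + 0.49932288×0.5721 = 0.400656
  M+4: 0.49932288×0.4279 + 0.23193856×0.5721 = 0.346352
  M+6: 0.23193856×0.4279 = 0.099247
Scale to base peak (0.400656) = 100: 38.37 : 100.00 : 86.45 : 24.77

38.37 : 100.00 : 86.45 : 24.77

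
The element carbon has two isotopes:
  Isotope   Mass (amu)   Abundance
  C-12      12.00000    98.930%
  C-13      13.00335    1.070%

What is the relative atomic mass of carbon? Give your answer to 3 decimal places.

12.011 amu

Average mass = Σ (abundance × isotope mass) = 0.98930 × 12.00000 + 0.01070 × 13.00335
= 11.871600 + 0.139136 = 12.010736 amu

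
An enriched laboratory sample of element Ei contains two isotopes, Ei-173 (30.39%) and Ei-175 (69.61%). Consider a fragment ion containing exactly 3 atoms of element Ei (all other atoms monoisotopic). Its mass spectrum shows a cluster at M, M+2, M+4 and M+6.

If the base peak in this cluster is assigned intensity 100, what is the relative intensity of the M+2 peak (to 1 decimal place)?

43.7

Binomial terms of (0.3039 + 0.6961)^3: M 0.0281, M+2 0.1929, M+4 0.4418, M+6 0.3373 → M+4 is the base peak.
P(M+4) = C(3,2) × 0.3039^1 × 0.6961^2 = 3 × 0.3039 × 0.48455521 = 0.441769 (base)
P(M+2) = C(3,1) × 0.3039^2 × 0.6961^1 = 3 × 0.09235521 × 0.6961 = 0.192865
Relative intensity = 0.192865 / 0.441769 × 100 = 43.7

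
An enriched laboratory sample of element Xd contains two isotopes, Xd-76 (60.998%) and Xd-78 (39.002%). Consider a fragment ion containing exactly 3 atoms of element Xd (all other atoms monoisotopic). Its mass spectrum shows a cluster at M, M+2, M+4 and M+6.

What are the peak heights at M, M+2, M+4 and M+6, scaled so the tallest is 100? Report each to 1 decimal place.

52.1 : 100.0 : 63.9 : 13.6

The 3 Xd atoms are independent, so intensities follow the terms of (0.60998 + 0.39002)^3.
P(M) = 0.60998^3 = 0.226959
P(M+2) = 3 × 0.60998^2 × 0.39002^1 = 0.435351
P(M+4) = 3 × 0.60998^1 × 0.39002^2 = 0.278362
P(M+6) = 0.39002^3 = 0.059328
The M+2 peak is largest (0.435351); scaling to 100 gives 52.1 : 100.0 : 63.9 : 13.6.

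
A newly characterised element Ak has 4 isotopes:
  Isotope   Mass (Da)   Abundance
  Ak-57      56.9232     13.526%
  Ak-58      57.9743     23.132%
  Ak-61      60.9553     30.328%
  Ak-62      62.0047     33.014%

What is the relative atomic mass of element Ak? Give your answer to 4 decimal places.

60.0668 Da

Average mass = Σ (abundance × isotope mass) = 0.13526 × 56.9232 + 0.23132 × 57.9743 + 0.30328 × 60.9553 + 0.33014 × 62.0047
= 7.69943 + 13.41062 + 18.48652 + 20.47023 = 60.06680 Da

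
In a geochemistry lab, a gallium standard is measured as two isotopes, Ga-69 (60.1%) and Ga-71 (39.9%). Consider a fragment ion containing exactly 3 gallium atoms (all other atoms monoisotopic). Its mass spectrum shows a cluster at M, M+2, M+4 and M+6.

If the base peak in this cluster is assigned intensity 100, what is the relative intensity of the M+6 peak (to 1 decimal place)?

Binomial terms of (0.601 + 0.399)^3: M 0.2171, M+2 0.4324, M+4 0.2870, M+6 0.0635 → M+2 is the base peak.
P(M+2) = C(3,1) × 0.601^2 × 0.399^1 = 3 × 0.361201 × 0.3990 = 0.432358 (base)
P(M+6) = C(3,3) × 0.601^0 × 0.399^3 = 1 × 1.0000 × 0.0635212 = 0.063521
Relative intensity = 0.063521 / 0.432358 × 100 = 14.7

14.7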